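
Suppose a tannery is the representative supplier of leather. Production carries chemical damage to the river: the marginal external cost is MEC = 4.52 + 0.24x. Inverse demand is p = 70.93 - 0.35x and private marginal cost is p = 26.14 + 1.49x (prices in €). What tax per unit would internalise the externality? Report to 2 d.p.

Social marginal cost = private MC + MEC = 30.66 + 1.73x.
Set SMC = demand: 30.66 + 1.73x = 70.93 - 0.35x → x* = 19.3606.
The Pigouvian tax equals MEC at x*: 4.52 + 0.24×19.3606 = 9.1665.

tax = €9.17 per unit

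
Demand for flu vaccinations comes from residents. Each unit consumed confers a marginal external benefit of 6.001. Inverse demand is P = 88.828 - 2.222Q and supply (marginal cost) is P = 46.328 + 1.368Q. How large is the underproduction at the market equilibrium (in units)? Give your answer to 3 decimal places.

1.672 units

Market equilibrium (private): 46.328 + 1.368Q = 88.828 - 2.222Q → Q_m = 11.8384.
Social marginal benefit = demand + MEB = 94.829 - 2.222Q.
Set SMB = MC: 94.829 - 2.222Q = 46.328 + 1.368Q → Q* = 13.5100.
Gap = |11.8384 − 13.5100| = 1.6716.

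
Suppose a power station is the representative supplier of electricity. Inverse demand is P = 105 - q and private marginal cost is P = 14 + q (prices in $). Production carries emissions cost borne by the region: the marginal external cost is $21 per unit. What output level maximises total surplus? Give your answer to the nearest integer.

Social marginal cost = private MC + MEC = 35 + q.
Set SMC = demand: 35 + q = 105 - q → q* = 35.0000.

q* = 35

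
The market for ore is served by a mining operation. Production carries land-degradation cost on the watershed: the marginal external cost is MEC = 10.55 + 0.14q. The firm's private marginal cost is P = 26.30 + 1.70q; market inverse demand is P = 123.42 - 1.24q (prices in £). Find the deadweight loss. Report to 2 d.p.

DWL = £37.38

Market equilibrium (private): 26.30 + 1.70q = 123.42 - 1.24q → q_m = 33.0340.
Social marginal cost = private MC + MEC = 36.85 + 1.84q.
Set SMC = demand: 36.85 + 1.84q = 123.42 - 1.24q → q* = 28.1071.
The loss is the area between SMC and demand from q* to q_m; with linear curves that's a triangle of height MEC(q_m).
DWL = ½ × 4.9269 × 15.1748 = 37.3824.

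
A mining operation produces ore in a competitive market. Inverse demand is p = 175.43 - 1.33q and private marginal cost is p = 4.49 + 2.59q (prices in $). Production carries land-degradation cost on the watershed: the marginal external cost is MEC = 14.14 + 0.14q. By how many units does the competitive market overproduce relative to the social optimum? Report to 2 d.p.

Market equilibrium (private): 4.49 + 2.59q = 175.43 - 1.33q → q_m = 43.6071.
Social marginal cost = private MC + MEC = 18.63 + 2.73q.
Set SMC = demand: 18.63 + 2.73q = 175.43 - 1.33q → q* = 38.6207.
Gap = |43.6071 − 38.6207| = 4.9864.

4.99 units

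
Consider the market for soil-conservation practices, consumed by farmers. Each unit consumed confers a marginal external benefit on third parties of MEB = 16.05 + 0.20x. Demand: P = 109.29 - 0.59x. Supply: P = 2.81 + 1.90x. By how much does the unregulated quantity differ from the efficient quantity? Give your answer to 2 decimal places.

Market equilibrium (private): 2.81 + 1.90x = 109.29 - 0.59x → x_m = 42.7631.
Social marginal benefit = demand + MEB = 125.34 - 0.39x.
Set SMB = MC: 125.34 - 0.39x = 2.81 + 1.90x → x* = 53.5066.
Gap = |42.7631 − 53.5066| = 10.7435.

10.74 units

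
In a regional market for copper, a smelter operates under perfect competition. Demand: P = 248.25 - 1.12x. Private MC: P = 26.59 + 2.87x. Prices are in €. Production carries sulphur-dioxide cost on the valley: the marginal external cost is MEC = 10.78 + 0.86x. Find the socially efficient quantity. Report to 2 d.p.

x* = 43.48

Social marginal cost = private MC + MEC = 37.37 + 3.73x.
Set SMC = demand: 37.37 + 3.73x = 248.25 - 1.12x → x* = 43.4804.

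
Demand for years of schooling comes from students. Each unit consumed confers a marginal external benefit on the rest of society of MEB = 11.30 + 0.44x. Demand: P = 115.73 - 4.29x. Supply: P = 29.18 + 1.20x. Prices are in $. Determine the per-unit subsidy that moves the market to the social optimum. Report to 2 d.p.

subsidy = $19.83 per unit

Social marginal benefit = demand + MEB = 127.03 - 3.85x.
Set SMB = MC: 127.03 - 3.85x = 29.18 + 1.20x → x* = 19.3762.
The Pigouvian subsidy equals MEB at x*: 11.30 + 0.44×19.3762 = 19.8255.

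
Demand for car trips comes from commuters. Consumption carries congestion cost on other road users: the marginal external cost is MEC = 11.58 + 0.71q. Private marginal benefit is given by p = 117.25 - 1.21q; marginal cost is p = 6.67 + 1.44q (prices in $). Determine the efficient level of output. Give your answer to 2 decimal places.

Social marginal benefit = demand − MEC = 105.67 - 1.92q.
Set SMB = MC: 105.67 - 1.92q = 6.67 + 1.44q → q* = 29.4643.

q* = 29.46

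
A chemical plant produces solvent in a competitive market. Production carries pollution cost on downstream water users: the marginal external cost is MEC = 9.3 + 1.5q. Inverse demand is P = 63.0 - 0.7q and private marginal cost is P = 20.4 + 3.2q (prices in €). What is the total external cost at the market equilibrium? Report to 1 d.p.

€191.1

Market equilibrium (private): 20.4 + 3.2q = 63.0 - 0.7q → q_m = 10.9231.
Total external cost = ∫₀^{q_m} (9.3 + 1.5q) dq = 9.3×10.9231 + ½×1.5×10.9231² = 191.0704.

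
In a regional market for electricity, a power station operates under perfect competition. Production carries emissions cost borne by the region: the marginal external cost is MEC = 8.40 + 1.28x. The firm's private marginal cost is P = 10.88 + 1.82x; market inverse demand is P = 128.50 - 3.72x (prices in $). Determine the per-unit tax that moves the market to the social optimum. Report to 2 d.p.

tax = $28.90 per unit

Social marginal cost = private MC + MEC = 19.28 + 3.10x.
Set SMC = demand: 19.28 + 3.10x = 128.50 - 3.72x → x* = 16.0147.
The Pigouvian tax equals MEC at x*: 8.40 + 1.28×16.0147 = 28.8988.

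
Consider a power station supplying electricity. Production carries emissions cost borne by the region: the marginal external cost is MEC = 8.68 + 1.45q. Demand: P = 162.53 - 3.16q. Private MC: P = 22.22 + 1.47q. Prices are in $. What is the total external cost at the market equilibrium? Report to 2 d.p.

$928.86

Market equilibrium (private): 22.22 + 1.47q = 162.53 - 3.16q → q_m = 30.3045.
Total external cost = ∫₀^{q_m} (8.68 + 1.45q) dq = 8.68×30.3045 + ½×1.45×30.3045² = 928.8560.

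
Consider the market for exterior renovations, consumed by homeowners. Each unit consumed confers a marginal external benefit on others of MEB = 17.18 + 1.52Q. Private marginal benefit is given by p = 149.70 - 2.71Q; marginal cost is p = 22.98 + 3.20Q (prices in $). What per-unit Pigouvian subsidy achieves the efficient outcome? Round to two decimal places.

subsidy = $67.00 per unit

Social marginal benefit = demand + MEB = 166.88 - 1.19Q.
Set SMB = MC: 166.88 - 1.19Q = 22.98 + 3.20Q → Q* = 32.7790.
The Pigouvian subsidy equals MEB at Q*: 17.18 + 1.52×32.7790 = 67.0041.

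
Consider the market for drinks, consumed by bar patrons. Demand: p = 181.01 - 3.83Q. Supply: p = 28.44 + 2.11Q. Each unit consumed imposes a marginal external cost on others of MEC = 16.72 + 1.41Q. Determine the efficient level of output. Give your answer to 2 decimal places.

Social marginal benefit = demand − MEC = 164.29 - 5.24Q.
Set SMB = MC: 164.29 - 5.24Q = 28.44 + 2.11Q → Q* = 18.4830.

Q* = 18.48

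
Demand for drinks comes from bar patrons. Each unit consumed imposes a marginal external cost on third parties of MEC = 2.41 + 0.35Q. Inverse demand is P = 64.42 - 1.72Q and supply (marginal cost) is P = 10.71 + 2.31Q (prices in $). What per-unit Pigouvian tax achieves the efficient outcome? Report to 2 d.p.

tax = $6.51 per unit

Social marginal benefit = demand − MEC = 62.01 - 2.07Q.
Set SMB = MC: 62.01 - 2.07Q = 10.71 + 2.31Q → Q* = 11.7123.
The Pigouvian tax equals MEC at Q*: 2.41 + 0.35×11.7123 = 6.5093.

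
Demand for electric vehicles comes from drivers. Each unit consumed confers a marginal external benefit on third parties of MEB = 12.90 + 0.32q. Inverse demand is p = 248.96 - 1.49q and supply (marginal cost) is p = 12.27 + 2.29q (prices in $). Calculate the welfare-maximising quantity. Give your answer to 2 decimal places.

q* = 72.14

Social marginal benefit = demand + MEB = 261.86 - 1.17q.
Set SMB = MC: 261.86 - 1.17q = 12.27 + 2.29q → q* = 72.1358.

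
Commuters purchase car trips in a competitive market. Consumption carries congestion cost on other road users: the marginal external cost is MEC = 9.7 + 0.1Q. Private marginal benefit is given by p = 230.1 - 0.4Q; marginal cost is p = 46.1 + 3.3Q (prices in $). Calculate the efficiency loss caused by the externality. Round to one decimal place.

DWL = $28.3

Market equilibrium (private): 46.1 + 3.3Q = 230.1 - 0.4Q → Q_m = 49.7297.
Social marginal benefit = demand − MEC = 220.4 - 0.5Q.
Set SMB = MC: 220.4 - 0.5Q = 46.1 + 3.3Q → Q* = 45.8684.
Height of the DWL triangle at Q_m is MC(Q_m) − SMB(Q_m) = MEC(Q_m) = 14.6730.
DWL = ½ × 3.8613 × 14.6730 = 28.3284.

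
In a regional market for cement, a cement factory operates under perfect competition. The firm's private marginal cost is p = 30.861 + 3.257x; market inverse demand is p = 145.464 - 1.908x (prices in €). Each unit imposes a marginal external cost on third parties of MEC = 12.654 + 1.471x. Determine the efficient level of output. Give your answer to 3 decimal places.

x* = 15.363

Social marginal cost = private MC + MEC = 43.515 + 4.728x.
Set SMC = demand: 43.515 + 4.728x = 145.464 - 1.908x → x* = 15.3630.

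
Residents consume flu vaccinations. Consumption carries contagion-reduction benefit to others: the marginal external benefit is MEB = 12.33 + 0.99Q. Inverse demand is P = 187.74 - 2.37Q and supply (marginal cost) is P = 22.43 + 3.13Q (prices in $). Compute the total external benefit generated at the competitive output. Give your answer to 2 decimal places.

Market equilibrium (private): 22.43 + 3.13Q = 187.74 - 2.37Q → Q_m = 30.0564.
Total external benefit = ∫₀^{Q_m} (12.33 + 0.99Q) dQ = 12.33×30.0564 + ½×0.99×30.0564² = 817.7721.

$817.77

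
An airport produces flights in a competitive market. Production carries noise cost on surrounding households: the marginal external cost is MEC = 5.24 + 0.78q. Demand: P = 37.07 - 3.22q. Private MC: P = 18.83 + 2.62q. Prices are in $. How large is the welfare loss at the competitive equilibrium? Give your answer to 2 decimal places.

DWL = $4.45

Market equilibrium (private): 18.83 + 2.62q = 37.07 - 3.22q → q_m = 3.1233.
Social marginal cost = private MC + MEC = 24.07 + 3.40q.
Set SMC = demand: 24.07 + 3.40q = 37.07 - 3.22q → q* = 1.9637.
Between q* and q_m the wedge SMC − demand runs linearly from 0 to MEC(q_m), so the loss is a triangle.
DWL = ½ × 1.1596 × 7.6762 = 4.4507.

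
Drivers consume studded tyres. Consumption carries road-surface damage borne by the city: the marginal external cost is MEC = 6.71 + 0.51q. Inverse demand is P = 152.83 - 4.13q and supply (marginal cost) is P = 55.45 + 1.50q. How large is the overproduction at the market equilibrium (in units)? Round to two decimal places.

Market equilibrium (private): 55.45 + 1.50q = 152.83 - 4.13q → q_m = 17.2966.
Social marginal benefit = demand − MEC = 146.12 - 4.64q.
Set SMB = MC: 146.12 - 4.64q = 55.45 + 1.50q → q* = 14.7671.
Gap = |17.2966 − 14.7671| = 2.5295.

2.53 units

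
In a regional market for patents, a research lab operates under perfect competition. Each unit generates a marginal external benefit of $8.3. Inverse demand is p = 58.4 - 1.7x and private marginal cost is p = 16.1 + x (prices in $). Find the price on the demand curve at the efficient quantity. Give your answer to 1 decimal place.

Social marginal cost = private MC − MEB = 7.8 + x.
Set SMC = demand: 7.8 + x = 58.4 - 1.7x → x* = 18.7407.
Consumer price on the demand curve at x*: 58.4 − 1.7×18.7407 = 26.5408.

P = $26.5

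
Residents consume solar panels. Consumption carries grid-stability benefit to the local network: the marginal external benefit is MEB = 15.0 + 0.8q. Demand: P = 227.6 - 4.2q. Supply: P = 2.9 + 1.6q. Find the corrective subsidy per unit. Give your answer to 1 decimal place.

Social marginal benefit = demand + MEB = 242.6 - 3.4q.
Set SMB = MC: 242.6 - 3.4q = 2.9 + 1.6q → q* = 47.9400.
The Pigouvian subsidy equals MEB at q*: 15.0 + 0.8×47.9400 = 53.3520.

subsidy = 53.4 per unit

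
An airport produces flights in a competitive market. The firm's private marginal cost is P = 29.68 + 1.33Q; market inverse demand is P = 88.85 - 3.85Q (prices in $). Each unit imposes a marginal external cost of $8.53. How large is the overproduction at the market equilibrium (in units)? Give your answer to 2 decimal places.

Market equilibrium (private): 29.68 + 1.33Q = 88.85 - 3.85Q → Q_m = 11.4228.
Social marginal cost = private MC + MEC = 38.21 + 1.33Q.
Set SMC = demand: 38.21 + 1.33Q = 88.85 - 3.85Q → Q* = 9.7761.
Gap = |11.4228 − 9.7761| = 1.6467.

1.65 units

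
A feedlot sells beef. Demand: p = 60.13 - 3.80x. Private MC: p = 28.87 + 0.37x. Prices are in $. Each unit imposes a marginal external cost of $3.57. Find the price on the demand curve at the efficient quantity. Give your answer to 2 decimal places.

P = $34.90

Social marginal cost = private MC + MEC = 32.44 + 0.37x.
Set SMC = demand: 32.44 + 0.37x = 60.13 - 3.80x → x* = 6.6403.
Consumer price on the demand curve at x*: 60.13 − 3.80×6.6403 = 34.8969.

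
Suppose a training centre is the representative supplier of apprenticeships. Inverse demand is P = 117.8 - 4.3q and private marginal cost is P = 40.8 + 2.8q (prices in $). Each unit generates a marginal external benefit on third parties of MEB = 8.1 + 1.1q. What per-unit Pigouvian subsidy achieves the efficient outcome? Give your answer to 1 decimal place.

subsidy = $23.7 per unit

Social marginal cost = private MC − MEB = 32.7 + 1.7q.
Set SMC = demand: 32.7 + 1.7q = 117.8 - 4.3q → q* = 14.1833.
The Pigouvian subsidy equals MEB at q*: 8.1 + 1.1×14.1833 = 23.7016.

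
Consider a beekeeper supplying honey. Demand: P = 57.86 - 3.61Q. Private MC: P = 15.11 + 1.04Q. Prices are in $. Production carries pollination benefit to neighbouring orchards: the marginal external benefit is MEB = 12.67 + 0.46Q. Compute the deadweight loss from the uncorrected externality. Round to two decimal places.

Market equilibrium (private): 15.11 + 1.04Q = 57.86 - 3.61Q → Q_m = 9.1935.
Social marginal cost = private MC − MEB = 2.44 + 0.58Q.
Set SMC = demand: 2.44 + 0.58Q = 57.86 - 3.61Q → Q* = 13.2267.
Between Q* and Q_m the wedge demand − SMC runs linearly from 0 to MEB(Q_m), so the loss is a triangle.
DWL = ½ × 4.0332 × 16.8990 = 34.0785.

DWL = $34.08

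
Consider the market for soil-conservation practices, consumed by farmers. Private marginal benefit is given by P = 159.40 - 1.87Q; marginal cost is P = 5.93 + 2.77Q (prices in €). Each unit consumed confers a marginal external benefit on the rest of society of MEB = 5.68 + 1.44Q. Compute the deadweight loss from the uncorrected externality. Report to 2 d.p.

DWL = €444.03

Market equilibrium (private): 5.93 + 2.77Q = 159.40 - 1.87Q → Q_m = 33.0754.
Social marginal benefit = demand + MEB = 165.08 - 0.43Q.
Set SMB = MC: 165.08 - 0.43Q = 5.93 + 2.77Q → Q* = 49.7344.
Between Q* and Q_m the wedge SMB − MC runs linearly from 0 to MEB(Q_m), so the loss is a triangle.
DWL = ½ × 16.6590 × 53.3086 = 444.0340.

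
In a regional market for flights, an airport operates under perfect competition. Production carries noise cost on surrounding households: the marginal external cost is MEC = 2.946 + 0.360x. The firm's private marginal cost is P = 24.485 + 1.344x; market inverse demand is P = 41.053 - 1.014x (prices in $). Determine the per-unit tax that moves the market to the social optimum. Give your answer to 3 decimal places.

tax = $4.750 per unit

Social marginal cost = private MC + MEC = 27.431 + 1.704x.
Set SMC = demand: 27.431 + 1.704x = 41.053 - 1.014x → x* = 5.0118.
The Pigouvian tax equals MEC at x*: 2.946 + 0.360×5.0118 = 4.7502.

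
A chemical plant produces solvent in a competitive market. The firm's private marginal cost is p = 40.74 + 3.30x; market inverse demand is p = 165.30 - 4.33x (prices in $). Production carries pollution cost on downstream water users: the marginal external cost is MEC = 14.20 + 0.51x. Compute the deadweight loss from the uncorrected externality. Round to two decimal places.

DWL = $31.17

Market equilibrium (private): 40.74 + 3.30x = 165.30 - 4.33x → x_m = 16.3250.
Social marginal cost = private MC + MEC = 54.94 + 3.81x.
Set SMC = demand: 54.94 + 3.81x = 165.30 - 4.33x → x* = 13.5577.
The welfare-loss triangle has base |x_m − x*| and height MEC(x_m) (the vertical gap between SMC and demand is zero at x* and MEC at x_m).
DWL = ½ × 2.7673 × 22.5258 = 31.1678.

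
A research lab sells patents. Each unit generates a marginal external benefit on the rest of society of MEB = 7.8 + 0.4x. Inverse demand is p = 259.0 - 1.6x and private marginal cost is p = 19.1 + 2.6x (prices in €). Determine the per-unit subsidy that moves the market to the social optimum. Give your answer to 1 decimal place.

subsidy = €33.9 per unit

Social marginal cost = private MC − MEB = 11.3 + 2.2x.
Set SMC = demand: 11.3 + 2.2x = 259.0 - 1.6x → x* = 65.1842.
The Pigouvian subsidy equals MEB at x*: 7.8 + 0.4×65.1842 = 33.8737.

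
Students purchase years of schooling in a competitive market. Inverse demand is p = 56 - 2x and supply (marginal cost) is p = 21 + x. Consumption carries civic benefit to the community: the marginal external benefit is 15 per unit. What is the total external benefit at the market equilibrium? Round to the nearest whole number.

175

Market equilibrium (private): 21 + x = 56 - 2x → x_m = 11.6667.
Total external benefit = MEB × x_m = 15 × 11.6667 = 175.0005.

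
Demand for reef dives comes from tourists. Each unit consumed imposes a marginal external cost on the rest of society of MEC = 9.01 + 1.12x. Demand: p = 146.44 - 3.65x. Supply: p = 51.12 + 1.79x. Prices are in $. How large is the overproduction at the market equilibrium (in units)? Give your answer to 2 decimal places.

4.37 units

Market equilibrium (private): 51.12 + 1.79x = 146.44 - 3.65x → x_m = 17.5221.
Social marginal benefit = demand − MEC = 137.43 - 4.77x.
Set SMB = MC: 137.43 - 4.77x = 51.12 + 1.79x → x* = 13.1570.
Gap = |17.5221 − 13.1570| = 4.3651.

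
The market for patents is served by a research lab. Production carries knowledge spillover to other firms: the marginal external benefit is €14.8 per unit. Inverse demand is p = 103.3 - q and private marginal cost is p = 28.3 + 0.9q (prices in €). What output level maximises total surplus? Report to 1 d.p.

q* = 47.3

Social marginal cost = private MC − MEB = 13.5 + 0.9q.
Set SMC = demand: 13.5 + 0.9q = 103.3 - q → q* = 47.2632.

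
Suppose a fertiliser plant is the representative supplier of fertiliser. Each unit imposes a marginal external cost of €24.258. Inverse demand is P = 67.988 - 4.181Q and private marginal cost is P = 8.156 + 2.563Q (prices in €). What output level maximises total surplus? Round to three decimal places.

Q* = 5.275

Social marginal cost = private MC + MEC = 32.414 + 2.563Q.
Set SMC = demand: 32.414 + 2.563Q = 67.988 - 4.181Q → Q* = 5.2749.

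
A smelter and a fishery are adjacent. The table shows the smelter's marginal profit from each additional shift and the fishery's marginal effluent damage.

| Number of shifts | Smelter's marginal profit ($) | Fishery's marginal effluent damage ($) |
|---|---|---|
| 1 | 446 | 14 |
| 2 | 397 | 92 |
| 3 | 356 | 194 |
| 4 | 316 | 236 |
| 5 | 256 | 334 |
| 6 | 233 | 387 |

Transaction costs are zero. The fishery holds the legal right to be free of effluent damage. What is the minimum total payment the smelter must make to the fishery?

Efficient level: marginal profit ≥ marginal effluent damage through level 4, so k* = 4.
With the fishery holding the right, the smelter must at least compensate total damage at k*: 14 + 92 + 194 + 236 = 536.

$536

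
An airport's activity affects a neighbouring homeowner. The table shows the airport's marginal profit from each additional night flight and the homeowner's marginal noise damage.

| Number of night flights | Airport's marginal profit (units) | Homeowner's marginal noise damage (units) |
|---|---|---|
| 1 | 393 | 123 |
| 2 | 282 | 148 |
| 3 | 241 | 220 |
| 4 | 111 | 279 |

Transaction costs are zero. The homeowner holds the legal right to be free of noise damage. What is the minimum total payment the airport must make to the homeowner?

491

Efficient level: marginal profit ≥ marginal noise damage through level 3, so k* = 3.
With the homeowner holding the right, the airport must at least compensate total damage at k*: 123 + 148 + 220 = 491.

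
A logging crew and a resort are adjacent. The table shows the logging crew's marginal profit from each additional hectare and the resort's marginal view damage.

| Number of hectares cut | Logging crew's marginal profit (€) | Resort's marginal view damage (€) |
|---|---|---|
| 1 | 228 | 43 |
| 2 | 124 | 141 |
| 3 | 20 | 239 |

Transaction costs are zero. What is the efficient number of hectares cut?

Bargaining reaches the level where marginal profit last exceeds marginal view damage.
That holds through level 1 (228 ≥ 43) but not at 2 (124 < 141).

1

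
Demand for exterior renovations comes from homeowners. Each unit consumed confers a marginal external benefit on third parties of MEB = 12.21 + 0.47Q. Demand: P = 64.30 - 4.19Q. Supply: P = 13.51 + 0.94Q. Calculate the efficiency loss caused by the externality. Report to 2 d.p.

DWL = 30.51

Market equilibrium (private): 13.51 + 0.94Q = 64.30 - 4.19Q → Q_m = 9.9006.
Social marginal benefit = demand + MEB = 76.51 - 3.72Q.
Set SMB = MC: 76.51 - 3.72Q = 13.51 + 0.94Q → Q* = 13.5193.
The welfare-loss triangle has base |Q_m − Q*| and height MEB(Q_m) (the vertical gap between SMB and MC is zero at Q* and MEB at Q_m).
DWL = ½ × 3.6187 × 16.8633 = 30.5116.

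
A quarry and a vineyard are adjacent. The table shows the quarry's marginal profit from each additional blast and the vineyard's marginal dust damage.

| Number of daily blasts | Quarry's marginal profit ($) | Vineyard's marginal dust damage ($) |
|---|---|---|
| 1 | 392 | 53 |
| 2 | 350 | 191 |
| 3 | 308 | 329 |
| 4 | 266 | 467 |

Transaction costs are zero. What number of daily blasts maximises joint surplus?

2

Bargaining reaches the level where marginal profit last exceeds marginal dust damage.
That holds through level 2 (350 ≥ 191) but not at 3 (308 < 329).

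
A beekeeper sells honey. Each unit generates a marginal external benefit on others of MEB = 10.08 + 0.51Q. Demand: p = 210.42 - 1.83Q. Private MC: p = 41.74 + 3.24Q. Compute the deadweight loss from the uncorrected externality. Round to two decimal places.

Market equilibrium (private): 41.74 + 3.24Q = 210.42 - 1.83Q → Q_m = 33.2702.
Social marginal cost = private MC − MEB = 31.66 + 2.73Q.
Set SMC = demand: 31.66 + 2.73Q = 210.42 - 1.83Q → Q* = 39.2018.
Height of the DWL triangle at Q_m is demand(Q_m) − SMC(Q_m) = MEB(Q_m) = 27.0478.
DWL = ½ × 5.9316 × 27.0478 = 80.2184.

DWL = 80.22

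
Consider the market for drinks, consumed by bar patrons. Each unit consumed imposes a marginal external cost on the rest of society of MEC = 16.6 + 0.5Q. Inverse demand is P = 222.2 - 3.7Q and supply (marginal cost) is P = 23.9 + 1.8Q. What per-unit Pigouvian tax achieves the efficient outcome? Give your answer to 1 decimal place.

tax = 31.7 per unit

Social marginal benefit = demand − MEC = 205.6 - 4.2Q.
Set SMB = MC: 205.6 - 4.2Q = 23.9 + 1.8Q → Q* = 30.2833.
The Pigouvian tax equals MEC at Q*: 16.6 + 0.5×30.2833 = 31.7417.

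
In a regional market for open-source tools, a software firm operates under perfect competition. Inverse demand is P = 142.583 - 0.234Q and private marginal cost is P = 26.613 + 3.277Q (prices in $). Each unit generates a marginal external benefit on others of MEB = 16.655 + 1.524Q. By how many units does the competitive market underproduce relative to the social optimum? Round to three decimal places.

33.716 units

Market equilibrium (private): 26.613 + 3.277Q = 142.583 - 0.234Q → Q_m = 33.0305.
Social marginal cost = private MC − MEB = 9.958 + 1.753Q.
Set SMC = demand: 9.958 + 1.753Q = 142.583 - 0.234Q → Q* = 66.7464.
Gap = |33.0305 − 66.7464| = 33.7159.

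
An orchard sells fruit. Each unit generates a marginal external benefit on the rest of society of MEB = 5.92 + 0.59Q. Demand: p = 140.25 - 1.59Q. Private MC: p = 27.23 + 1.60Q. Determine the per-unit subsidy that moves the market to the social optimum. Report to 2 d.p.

subsidy = 32.91 per unit

Social marginal cost = private MC − MEB = 21.31 + 1.01Q.
Set SMC = demand: 21.31 + 1.01Q = 140.25 - 1.59Q → Q* = 45.7462.
The Pigouvian subsidy equals MEB at Q*: 5.92 + 0.59×45.7462 = 32.9103.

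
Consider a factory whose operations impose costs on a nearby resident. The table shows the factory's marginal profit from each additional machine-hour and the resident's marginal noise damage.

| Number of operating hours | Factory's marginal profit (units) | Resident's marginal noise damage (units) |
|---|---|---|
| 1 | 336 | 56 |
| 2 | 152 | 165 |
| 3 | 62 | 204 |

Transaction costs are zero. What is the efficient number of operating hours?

1

Bargaining reaches the level where marginal profit last exceeds marginal noise damage.
That holds through level 1 (336 ≥ 56) but not at 2 (152 < 165).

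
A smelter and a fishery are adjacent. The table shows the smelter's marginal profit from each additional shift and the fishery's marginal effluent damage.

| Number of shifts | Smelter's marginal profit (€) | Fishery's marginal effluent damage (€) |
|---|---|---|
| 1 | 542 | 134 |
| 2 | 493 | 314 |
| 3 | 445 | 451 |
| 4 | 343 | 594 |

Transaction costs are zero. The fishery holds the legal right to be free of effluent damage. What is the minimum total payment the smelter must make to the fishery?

€448

Efficient level: marginal profit ≥ marginal effluent damage through level 2, so k* = 2.
With the fishery holding the right, the smelter must at least compensate total damage at k*: 134 + 314 = 448.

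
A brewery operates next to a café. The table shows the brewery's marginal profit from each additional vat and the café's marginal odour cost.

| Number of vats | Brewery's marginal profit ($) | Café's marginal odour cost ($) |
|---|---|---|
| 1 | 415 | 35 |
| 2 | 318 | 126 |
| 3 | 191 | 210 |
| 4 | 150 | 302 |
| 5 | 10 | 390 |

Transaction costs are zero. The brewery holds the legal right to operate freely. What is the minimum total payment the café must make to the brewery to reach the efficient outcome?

$351

Left alone the brewery would choose level 5 (marginal profit stays positive).
Efficient level: k* = 2 (marginal profit ≥ marginal odour cost through 2).
The café must at least cover the brewery's forgone profit from cutting 5→2: 191 + 150 + 10 = 351.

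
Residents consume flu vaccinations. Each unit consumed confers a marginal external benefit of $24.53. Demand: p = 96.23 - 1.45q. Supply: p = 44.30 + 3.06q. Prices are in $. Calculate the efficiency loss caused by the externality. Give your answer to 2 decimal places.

DWL = $66.71

Market equilibrium (private): 44.30 + 3.06q = 96.23 - 1.45q → q_m = 11.5144.
Social marginal benefit = demand + MEB = 120.76 - 1.45q.
Set SMB = MC: 120.76 - 1.45q = 44.30 + 3.06q → q* = 16.9534.
The loss is the area between SMB and MC from q* to q_m; with linear curves that's a triangle of height MEB(q_m).
DWL = ½ × 5.4390 × 24.5300 = 66.7093.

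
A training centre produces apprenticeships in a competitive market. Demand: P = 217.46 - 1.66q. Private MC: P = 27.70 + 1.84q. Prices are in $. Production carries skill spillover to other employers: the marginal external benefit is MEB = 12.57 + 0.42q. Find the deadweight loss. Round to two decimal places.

Market equilibrium (private): 27.70 + 1.84q = 217.46 - 1.66q → q_m = 54.2171.
Social marginal cost = private MC − MEB = 15.13 + 1.42q.
Set SMC = demand: 15.13 + 1.42q = 217.46 - 1.66q → q* = 65.6916.
The loss is the area between SMC and demand from q* to q_m; with linear curves that's a triangle of height MEB(q_m).
DWL = ½ × 11.4745 × 35.3412 = 202.7613.

DWL = $202.76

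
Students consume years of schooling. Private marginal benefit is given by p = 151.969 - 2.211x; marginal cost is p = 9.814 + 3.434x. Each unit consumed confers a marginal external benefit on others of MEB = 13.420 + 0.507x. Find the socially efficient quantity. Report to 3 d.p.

x* = 30.279

Social marginal benefit = demand + MEB = 165.389 - 1.704x.
Set SMB = MC: 165.389 - 1.704x = 9.814 + 3.434x → x* = 30.2793.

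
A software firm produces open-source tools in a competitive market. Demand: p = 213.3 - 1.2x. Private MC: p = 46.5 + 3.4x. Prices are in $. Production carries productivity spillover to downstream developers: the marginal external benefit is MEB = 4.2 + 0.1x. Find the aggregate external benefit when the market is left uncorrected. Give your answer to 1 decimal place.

Market equilibrium (private): 46.5 + 3.4x = 213.3 - 1.2x → x_m = 36.2609.
Total external benefit = ∫₀^{x_m} (4.2 + 0.1x) dx = 4.2×36.2609 + ½×0.1×36.2609² = 218.0384.

$218.0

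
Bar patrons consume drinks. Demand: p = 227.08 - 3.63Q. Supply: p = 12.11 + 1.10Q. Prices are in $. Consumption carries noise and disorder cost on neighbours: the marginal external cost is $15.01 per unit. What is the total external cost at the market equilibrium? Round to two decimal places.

$682.18

Market equilibrium (private): 12.11 + 1.10Q = 227.08 - 3.63Q → Q_m = 45.4482.
Total external cost = MEC × Q_m = 15.01 × 45.4482 = 682.1775.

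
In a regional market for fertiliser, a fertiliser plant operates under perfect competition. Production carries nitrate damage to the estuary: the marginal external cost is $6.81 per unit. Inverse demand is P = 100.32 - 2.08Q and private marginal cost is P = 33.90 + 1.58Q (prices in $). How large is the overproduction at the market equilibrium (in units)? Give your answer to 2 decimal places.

1.86 units

Market equilibrium (private): 33.90 + 1.58Q = 100.32 - 2.08Q → Q_m = 18.1475.
Social marginal cost = private MC + MEC = 40.71 + 1.58Q.
Set SMC = demand: 40.71 + 1.58Q = 100.32 - 2.08Q → Q* = 16.2869.
Gap = |18.1475 − 16.2869| = 1.8606.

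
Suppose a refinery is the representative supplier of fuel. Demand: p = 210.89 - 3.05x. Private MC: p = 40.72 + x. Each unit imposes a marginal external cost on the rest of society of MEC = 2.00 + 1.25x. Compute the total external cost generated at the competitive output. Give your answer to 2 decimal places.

Market equilibrium (private): 40.72 + x = 210.89 - 3.05x → x_m = 42.0173.
Total external cost = ∫₀^{x_m} (2.00 + 1.25x) dx = 2.00×42.0173 + ½×1.25×42.0173² = 1187.4430.

1187.44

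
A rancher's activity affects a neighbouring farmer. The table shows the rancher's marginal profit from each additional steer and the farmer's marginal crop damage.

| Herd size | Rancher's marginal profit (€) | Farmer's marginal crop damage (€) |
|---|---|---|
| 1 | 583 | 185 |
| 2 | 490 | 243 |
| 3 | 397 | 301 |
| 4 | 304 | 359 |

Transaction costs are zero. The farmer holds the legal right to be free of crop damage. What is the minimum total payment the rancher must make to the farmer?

Efficient level: marginal profit ≥ marginal crop damage through level 3, so k* = 3.
With the farmer holding the right, the rancher must at least compensate total damage at k*: 185 + 243 + 301 = 729.

€729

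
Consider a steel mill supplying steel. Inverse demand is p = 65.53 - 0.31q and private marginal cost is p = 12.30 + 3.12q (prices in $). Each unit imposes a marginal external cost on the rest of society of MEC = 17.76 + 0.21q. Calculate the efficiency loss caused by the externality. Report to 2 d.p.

DWL = $60.69

Market equilibrium (private): 12.30 + 3.12q = 65.53 - 0.31q → q_m = 15.5190.
Social marginal cost = private MC + MEC = 30.06 + 3.33q.
Set SMC = demand: 30.06 + 3.33q = 65.53 - 0.31q → q* = 9.7445.
The loss is the area between SMC and demand from q* to q_m; with linear curves that's a triangle of height MEC(q_m).
DWL = ½ × 5.7745 × 21.0190 = 60.6871.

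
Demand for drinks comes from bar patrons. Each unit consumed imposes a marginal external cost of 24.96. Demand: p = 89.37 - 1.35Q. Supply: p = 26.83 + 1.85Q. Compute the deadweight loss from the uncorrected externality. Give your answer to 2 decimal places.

Market equilibrium (private): 26.83 + 1.85Q = 89.37 - 1.35Q → Q_m = 19.5438.
Social marginal benefit = demand − MEC = 64.41 - 1.35Q.
Set SMB = MC: 64.41 - 1.35Q = 26.83 + 1.85Q → Q* = 11.7438.
Between Q* and Q_m the wedge MC − SMB runs linearly from 0 to MEC(Q_m), so the loss is a triangle.
DWL = ½ × 7.8000 × 24.9600 = 97.3440.

DWL = 97.34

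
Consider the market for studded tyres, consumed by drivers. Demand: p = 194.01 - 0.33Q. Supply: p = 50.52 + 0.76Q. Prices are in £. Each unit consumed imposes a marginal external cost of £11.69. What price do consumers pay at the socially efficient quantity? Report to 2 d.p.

P = £154.11

Social marginal benefit = demand − MEC = 182.32 - 0.33Q.
Set SMB = MC: 182.32 - 0.33Q = 50.52 + 0.76Q → Q* = 120.9174.
Consumer price on the demand curve at Q*: 194.01 − 0.33×120.9174 = 154.1073.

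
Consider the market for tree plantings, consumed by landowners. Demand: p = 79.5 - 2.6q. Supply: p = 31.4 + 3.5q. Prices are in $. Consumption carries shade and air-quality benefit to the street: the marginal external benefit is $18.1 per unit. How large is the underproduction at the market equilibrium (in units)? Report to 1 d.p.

Market equilibrium (private): 31.4 + 3.5q = 79.5 - 2.6q → q_m = 7.8852.
Social marginal benefit = demand + MEB = 97.6 - 2.6q.
Set SMB = MC: 97.6 - 2.6q = 31.4 + 3.5q → q* = 10.8525.
Gap = |7.8852 − 10.8525| = 2.9673.

3.0 units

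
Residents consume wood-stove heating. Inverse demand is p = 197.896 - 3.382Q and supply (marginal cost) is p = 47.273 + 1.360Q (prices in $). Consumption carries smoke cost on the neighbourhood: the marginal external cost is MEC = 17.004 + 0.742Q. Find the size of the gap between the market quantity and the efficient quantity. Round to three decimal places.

7.398 units

Market equilibrium (private): 47.273 + 1.360Q = 197.896 - 3.382Q → Q_m = 31.7636.
Social marginal benefit = demand − MEC = 180.892 - 4.124Q.
Set SMB = MC: 180.892 - 4.124Q = 47.273 + 1.360Q → Q* = 24.3652.
Gap = |31.7636 − 24.3652| = 7.3984.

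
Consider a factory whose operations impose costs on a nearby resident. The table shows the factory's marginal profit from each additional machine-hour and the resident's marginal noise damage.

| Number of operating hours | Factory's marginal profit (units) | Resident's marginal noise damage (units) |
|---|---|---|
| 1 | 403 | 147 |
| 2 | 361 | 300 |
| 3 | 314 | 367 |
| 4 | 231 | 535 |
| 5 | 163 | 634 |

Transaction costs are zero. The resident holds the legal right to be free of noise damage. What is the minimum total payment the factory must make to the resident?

Efficient level: marginal profit ≥ marginal noise damage through level 2, so k* = 2.
With the resident holding the right, the factory must at least compensate total damage at k*: 147 + 300 = 447.

447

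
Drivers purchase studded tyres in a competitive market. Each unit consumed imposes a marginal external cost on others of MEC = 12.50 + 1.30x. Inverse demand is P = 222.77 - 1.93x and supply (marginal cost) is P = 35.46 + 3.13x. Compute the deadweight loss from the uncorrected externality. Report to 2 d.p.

Market equilibrium (private): 35.46 + 3.13x = 222.77 - 1.93x → x_m = 37.0178.
Social marginal benefit = demand − MEC = 210.27 - 3.23x.
Set SMB = MC: 210.27 - 3.23x = 35.46 + 3.13x → x* = 27.4858.
Between x* and x_m the wedge MC − SMB runs linearly from 0 to MEC(x_m), so the loss is a triangle.
DWL = ½ × 9.5320 × 60.6231 = 288.9297.

DWL = 288.93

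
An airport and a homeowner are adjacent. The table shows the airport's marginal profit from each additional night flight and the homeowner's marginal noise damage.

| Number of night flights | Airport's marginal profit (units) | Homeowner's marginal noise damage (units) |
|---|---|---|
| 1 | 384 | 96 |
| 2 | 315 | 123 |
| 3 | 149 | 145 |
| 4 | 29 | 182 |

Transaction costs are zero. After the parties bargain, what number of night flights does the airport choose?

3

Bargaining reaches the level where marginal profit last exceeds marginal noise damage.
That holds through level 3 (149 ≥ 145) but not at 4 (29 < 182).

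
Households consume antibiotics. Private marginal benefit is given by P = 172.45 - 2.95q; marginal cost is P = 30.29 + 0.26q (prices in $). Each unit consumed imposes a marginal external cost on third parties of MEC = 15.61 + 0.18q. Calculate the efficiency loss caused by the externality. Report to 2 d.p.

Market equilibrium (private): 30.29 + 0.26q = 172.45 - 2.95q → q_m = 44.2866.
Social marginal benefit = demand − MEC = 156.84 - 3.13q.
Set SMB = MC: 156.84 - 3.13q = 30.29 + 0.26q → q* = 37.3304.
Height of the DWL triangle at q_m is MC(q_m) − SMB(q_m) = MEC(q_m) = 23.5816.
DWL = ½ × 6.9562 × 23.5816 = 82.0192.

DWL = $82.02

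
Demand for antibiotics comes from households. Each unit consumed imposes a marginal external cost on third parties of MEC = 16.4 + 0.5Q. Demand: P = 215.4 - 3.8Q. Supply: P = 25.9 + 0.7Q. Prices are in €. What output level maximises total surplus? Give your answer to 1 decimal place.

Social marginal benefit = demand − MEC = 199.0 - 4.3Q.
Set SMB = MC: 199.0 - 4.3Q = 25.9 + 0.7Q → Q* = 34.6200.

Q* = 34.6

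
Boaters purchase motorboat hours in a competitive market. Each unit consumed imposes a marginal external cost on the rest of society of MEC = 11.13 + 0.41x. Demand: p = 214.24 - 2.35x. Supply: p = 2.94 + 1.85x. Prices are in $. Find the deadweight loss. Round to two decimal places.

DWL = $109.38

Market equilibrium (private): 2.94 + 1.85x = 214.24 - 2.35x → x_m = 50.3095.
Social marginal benefit = demand − MEC = 203.11 - 2.76x.
Set SMB = MC: 203.11 - 2.76x = 2.94 + 1.85x → x* = 43.4208.
Height of the DWL triangle at x_m is MC(x_m) − SMB(x_m) = MEC(x_m) = 31.7569.
DWL = ½ × 6.8887 × 31.7569 = 109.3819.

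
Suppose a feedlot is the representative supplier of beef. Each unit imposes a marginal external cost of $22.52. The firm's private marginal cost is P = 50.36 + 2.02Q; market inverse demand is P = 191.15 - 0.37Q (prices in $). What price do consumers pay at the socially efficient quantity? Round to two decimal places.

P = $172.84

Social marginal cost = private MC + MEC = 72.88 + 2.02Q.
Set SMC = demand: 72.88 + 2.02Q = 191.15 - 0.37Q → Q* = 49.4854.
Consumer price on the demand curve at Q*: 191.15 − 0.37×49.4854 = 172.8404.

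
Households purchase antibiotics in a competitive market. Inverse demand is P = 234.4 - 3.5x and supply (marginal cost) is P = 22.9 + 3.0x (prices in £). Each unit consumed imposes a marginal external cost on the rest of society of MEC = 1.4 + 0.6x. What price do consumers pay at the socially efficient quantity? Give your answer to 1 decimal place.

P = £130.8

Social marginal benefit = demand − MEC = 233.0 - 4.1x.
Set SMB = MC: 233.0 - 4.1x = 22.9 + 3.0x → x* = 29.5915.
Consumer price on the demand curve at x*: 234.4 − 3.5×29.5915 = 130.8298.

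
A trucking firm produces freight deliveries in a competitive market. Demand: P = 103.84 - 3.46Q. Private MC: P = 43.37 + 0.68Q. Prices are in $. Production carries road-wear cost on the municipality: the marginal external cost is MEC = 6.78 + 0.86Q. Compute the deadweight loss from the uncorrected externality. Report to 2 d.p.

Market equilibrium (private): 43.37 + 0.68Q = 103.84 - 3.46Q → Q_m = 14.6063.
Social marginal cost = private MC + MEC = 50.15 + 1.54Q.
Set SMC = demand: 50.15 + 1.54Q = 103.84 - 3.46Q → Q* = 10.7380.
Between Q* and Q_m the wedge SMC − demand runs linearly from 0 to MEC(Q_m), so the loss is a triangle.
DWL = ½ × 3.8683 × 19.3414 = 37.4092.

DWL = $37.41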